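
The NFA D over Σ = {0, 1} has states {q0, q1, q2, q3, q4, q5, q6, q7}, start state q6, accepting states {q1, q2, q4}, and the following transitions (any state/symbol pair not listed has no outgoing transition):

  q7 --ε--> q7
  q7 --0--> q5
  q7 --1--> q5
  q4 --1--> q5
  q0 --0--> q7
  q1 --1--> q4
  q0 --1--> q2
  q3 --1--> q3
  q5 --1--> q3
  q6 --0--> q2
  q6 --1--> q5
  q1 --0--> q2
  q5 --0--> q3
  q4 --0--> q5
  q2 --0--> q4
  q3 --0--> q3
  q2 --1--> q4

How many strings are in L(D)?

3

The useful subgraph on states {q2, q4, q6} is acyclic, so L(D) is finite; the longest accepting path visits 3 useful states, giving maximum string length 2.
Counting accepting paths from q6 by length: 1 of length 1, 2 of length 2. Total 3.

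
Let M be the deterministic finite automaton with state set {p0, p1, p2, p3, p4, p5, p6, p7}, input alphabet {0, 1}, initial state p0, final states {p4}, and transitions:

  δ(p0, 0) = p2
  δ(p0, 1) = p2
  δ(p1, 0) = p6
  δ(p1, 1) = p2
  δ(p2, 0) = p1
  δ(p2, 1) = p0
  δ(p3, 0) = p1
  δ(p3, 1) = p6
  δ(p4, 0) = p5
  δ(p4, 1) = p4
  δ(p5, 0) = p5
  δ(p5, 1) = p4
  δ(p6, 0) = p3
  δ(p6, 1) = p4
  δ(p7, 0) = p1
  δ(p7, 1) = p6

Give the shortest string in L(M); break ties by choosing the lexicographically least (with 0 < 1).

0001

A breadth-first search from p0 reaches an accepting state first via the path p0 → p2 → p1 → p6 → p4 on input 0001.
No string of length < 4 is accepted (BFS exhausts all shorter strings without reaching an accepting state), and 0001 is the lexicographically least accepting string of length 4.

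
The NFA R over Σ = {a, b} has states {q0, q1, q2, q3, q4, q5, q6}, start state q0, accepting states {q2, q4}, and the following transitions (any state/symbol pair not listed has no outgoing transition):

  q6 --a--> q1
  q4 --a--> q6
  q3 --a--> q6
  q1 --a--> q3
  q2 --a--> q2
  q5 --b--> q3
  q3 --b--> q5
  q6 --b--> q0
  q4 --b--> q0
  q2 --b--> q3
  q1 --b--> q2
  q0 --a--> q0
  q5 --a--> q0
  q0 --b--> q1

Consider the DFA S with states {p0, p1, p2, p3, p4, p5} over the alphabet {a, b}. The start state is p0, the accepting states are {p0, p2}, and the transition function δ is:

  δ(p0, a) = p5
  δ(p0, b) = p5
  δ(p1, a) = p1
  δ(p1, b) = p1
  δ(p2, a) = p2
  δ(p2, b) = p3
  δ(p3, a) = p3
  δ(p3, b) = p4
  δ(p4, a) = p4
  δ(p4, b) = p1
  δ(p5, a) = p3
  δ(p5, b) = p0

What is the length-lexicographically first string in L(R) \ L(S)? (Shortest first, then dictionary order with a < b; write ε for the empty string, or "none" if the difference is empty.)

abb

The string abb is accepted by R but not by S.
No shorter string lies in the difference, and abb is the lexicographically first length-3 string in L(R) \ L(S).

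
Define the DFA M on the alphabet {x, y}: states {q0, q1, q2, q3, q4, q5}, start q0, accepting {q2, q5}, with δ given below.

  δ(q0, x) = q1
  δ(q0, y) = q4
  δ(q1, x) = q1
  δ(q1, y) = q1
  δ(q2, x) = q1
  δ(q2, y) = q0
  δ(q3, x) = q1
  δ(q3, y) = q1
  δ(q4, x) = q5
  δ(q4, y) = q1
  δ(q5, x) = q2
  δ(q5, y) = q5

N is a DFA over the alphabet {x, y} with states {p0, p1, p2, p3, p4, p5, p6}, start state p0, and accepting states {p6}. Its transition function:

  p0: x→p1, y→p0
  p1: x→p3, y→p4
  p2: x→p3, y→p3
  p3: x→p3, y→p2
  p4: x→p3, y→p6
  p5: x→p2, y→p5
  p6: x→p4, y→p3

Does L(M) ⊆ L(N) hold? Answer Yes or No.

The string yx is in L(M) but not in L(N).
So L(M) ⊄ L(N).

No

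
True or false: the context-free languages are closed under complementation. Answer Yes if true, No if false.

No

CFLs are closed under union, so if they were also closed under complement they would be closed under intersection by De Morgan (L₁ ∩ L₂ is the complement of the union of the complements). But {aⁿbⁿcᵐ} ∩ {aᵐbⁿcⁿ} = {aⁿbⁿcⁿ} is not context-free although both operands are.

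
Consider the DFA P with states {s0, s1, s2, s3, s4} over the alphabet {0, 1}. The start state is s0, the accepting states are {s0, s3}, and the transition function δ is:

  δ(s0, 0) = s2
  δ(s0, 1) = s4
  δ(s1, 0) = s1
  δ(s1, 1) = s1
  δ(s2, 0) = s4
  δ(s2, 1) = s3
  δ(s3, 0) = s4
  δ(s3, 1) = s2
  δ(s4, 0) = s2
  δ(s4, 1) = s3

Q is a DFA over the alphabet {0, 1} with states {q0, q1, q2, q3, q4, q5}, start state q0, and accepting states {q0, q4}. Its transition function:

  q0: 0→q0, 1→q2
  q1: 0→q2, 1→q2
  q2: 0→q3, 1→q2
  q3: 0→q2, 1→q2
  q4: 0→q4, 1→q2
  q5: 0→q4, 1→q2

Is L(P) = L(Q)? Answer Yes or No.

The string 01 is accepted by P but rejected by Q.
So L(P) ≠ L(Q).

No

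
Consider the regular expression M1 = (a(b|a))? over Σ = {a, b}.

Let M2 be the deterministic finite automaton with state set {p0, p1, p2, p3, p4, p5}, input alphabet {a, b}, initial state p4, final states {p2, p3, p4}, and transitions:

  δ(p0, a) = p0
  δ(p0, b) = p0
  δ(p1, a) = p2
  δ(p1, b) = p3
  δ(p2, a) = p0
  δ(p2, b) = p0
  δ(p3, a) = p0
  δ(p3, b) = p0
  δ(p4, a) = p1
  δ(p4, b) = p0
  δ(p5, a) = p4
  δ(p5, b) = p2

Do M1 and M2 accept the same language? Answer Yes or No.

Converting the expression M1 to a DFA (subset construction, then merging equivalent states) gives the minimal DFA with states {r0, r1, r2, r3}, start state r0, accepting states {r0, r3} and transitions r0: a→r1, b→r2; r1: a→r3, b→r3; r2: a→r2, b→r2; r3: a→r2, b→r2.
Exploring the product automaton M1 × M2 from the start pair (r0, p4), following both machines on each input symbol, reaches 5 state pairs: (r0, p4), (r1, p1), (r2, p0), (r3, p2), (r3, p3).
M1 accepts in {r0, r3} and M2 accepts in {p2, p3, p4}. In every reachable pair the two components are either both accepting — (r0, p4), (r3, p2), (r3, p3) — or both non-accepting, so no string is accepted by exactly one of the machines: L(M1) \ L(M2) and L(M2) \ L(M1) are both empty.
Hence every string is accepted by M1 iff it is accepted by M2, and the two languages coincide.

Yes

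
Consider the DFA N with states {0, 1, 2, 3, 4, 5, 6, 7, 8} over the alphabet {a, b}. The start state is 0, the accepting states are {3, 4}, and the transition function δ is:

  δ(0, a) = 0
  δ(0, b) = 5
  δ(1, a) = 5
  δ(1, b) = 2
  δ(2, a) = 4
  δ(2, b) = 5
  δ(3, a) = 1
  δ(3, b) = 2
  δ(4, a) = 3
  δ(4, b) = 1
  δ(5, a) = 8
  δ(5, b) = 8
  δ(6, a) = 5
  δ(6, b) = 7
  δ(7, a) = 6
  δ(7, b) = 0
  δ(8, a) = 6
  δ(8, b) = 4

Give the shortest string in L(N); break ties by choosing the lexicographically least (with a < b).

bab

A breadth-first search from 0 reaches an accepting state first via the path 0 → 5 → 8 → 4 on input bab.
No string of length < 3 is accepted (BFS exhausts all shorter strings without reaching an accepting state), and bab is the lexicographically least accepting string of length 3.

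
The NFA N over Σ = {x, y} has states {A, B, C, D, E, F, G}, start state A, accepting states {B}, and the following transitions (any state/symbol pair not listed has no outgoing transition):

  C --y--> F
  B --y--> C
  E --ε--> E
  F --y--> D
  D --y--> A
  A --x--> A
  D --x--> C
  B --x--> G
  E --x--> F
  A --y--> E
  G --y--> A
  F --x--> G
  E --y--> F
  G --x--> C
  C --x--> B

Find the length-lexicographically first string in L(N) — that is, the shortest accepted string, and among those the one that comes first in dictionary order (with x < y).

yxxxx

A breadth-first search from A reaches an accepting state first via the path A → E → F → G → C → B on input yxxxx.
No string of length < 5 is accepted (BFS exhausts all shorter strings without reaching an accepting state), and yxxxx is the lexicographically least accepting string of length 5.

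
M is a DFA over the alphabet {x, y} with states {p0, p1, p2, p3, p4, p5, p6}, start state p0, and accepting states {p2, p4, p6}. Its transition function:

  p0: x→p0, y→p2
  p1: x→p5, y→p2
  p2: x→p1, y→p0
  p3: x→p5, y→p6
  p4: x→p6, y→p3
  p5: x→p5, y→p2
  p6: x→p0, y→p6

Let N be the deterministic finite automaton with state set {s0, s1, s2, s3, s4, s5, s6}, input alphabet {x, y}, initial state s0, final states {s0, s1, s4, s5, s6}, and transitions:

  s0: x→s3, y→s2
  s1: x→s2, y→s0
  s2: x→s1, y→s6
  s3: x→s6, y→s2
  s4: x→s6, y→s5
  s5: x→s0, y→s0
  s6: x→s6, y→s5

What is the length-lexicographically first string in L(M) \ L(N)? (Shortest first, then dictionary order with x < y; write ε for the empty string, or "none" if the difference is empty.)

The string y is accepted by M but not by N.
No shorter string lies in the difference, and y is the lexicographically first length-1 string in L(M) \ L(N).

y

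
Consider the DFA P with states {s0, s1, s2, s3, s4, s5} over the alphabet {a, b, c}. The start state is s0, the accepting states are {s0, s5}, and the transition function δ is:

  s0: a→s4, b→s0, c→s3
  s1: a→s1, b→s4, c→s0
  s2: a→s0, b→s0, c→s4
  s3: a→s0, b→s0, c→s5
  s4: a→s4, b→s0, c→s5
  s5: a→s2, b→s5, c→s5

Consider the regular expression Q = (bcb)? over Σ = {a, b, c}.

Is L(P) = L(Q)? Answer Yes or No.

The string b is accepted by P but rejected by Q.
So L(P) ≠ L(Q).

No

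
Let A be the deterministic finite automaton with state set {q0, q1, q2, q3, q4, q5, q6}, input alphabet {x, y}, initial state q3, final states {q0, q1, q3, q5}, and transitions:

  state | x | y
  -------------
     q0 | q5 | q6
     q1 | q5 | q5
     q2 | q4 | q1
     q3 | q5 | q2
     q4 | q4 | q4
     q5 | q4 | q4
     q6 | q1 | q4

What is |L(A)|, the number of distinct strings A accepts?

The useful subgraph on states {q1, q2, q3, q5} is acyclic, so L(A) is finite; the longest accepting path visits 4 useful states, giving maximum string length 3.
Counting accepting paths from q3 by length: 1 of length 0, 1 of length 1, 1 of length 2, 2 of length 3. Total 5.

5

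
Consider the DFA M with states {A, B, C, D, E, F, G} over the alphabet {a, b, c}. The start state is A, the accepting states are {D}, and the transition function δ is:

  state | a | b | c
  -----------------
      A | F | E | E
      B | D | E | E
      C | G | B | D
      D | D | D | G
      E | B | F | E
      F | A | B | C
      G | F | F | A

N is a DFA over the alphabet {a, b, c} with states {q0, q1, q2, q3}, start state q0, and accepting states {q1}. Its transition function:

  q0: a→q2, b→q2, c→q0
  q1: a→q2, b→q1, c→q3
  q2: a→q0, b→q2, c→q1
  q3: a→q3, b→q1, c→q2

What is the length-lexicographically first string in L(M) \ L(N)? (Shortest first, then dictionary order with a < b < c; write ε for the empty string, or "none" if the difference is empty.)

The string aba is accepted by M but not by N.
No shorter string lies in the difference, and aba is the lexicographically first length-3 string in L(M) \ L(N).

aba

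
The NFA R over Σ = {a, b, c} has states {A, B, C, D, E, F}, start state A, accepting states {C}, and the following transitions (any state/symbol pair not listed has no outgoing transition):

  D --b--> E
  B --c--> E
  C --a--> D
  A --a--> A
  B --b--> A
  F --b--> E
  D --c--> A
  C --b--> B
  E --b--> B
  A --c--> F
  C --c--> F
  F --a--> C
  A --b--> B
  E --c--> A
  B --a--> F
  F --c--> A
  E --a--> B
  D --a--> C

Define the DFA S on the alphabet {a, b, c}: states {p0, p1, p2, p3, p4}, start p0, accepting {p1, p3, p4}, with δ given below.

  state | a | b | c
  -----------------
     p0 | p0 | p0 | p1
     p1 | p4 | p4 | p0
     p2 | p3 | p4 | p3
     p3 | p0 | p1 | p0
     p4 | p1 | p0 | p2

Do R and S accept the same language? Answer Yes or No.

No

The string baa is accepted by R but rejected by S.
So L(R) ≠ L(S).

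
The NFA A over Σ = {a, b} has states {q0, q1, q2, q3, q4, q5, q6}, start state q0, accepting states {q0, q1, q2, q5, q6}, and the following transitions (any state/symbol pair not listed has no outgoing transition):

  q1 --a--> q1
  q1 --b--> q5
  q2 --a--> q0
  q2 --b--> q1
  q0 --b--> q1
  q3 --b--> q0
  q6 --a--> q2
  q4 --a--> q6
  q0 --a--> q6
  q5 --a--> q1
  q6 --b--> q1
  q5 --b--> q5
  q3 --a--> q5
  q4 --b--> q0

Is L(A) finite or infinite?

infinite

State q1 is reachable from the start and can reach an accepting state, and it lies on the cycle q1 → q1.
Traversing that cycle any number of times yields accepted strings of unbounded length, so the language is infinite.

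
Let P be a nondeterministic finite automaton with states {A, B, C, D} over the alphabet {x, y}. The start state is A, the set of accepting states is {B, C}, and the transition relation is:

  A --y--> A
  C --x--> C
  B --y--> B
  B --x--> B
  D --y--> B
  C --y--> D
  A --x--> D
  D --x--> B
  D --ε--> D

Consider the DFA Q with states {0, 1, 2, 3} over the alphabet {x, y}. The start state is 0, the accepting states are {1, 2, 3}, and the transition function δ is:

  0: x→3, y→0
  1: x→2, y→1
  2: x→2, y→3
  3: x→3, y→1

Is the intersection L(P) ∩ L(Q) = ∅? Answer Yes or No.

The string xx is accepted by both P and Q.
Hence L(P) ∩ L(Q) ≠ ∅.

No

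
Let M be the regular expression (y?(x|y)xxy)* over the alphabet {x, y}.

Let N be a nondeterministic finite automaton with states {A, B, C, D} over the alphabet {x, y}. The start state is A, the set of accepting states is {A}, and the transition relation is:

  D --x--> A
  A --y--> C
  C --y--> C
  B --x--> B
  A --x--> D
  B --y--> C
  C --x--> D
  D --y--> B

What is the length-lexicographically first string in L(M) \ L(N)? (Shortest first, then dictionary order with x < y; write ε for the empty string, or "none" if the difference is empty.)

The string xxxy is accepted by M but not by N.
No shorter string lies in the difference, and xxxy is the lexicographically first length-4 string in L(M) \ L(N).

xxxy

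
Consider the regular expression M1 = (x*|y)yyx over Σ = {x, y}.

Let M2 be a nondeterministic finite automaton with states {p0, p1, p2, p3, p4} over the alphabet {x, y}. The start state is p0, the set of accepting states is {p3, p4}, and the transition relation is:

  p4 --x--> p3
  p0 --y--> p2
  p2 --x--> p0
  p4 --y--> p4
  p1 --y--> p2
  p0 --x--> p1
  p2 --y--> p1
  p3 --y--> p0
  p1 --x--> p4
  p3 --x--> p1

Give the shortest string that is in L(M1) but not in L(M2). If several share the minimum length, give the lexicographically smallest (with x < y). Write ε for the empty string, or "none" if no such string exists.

yyyx

The string yyyx is accepted by M1 but not by M2.
No shorter string lies in the difference, and yyyx is the lexicographically first length-4 string in L(M1) \ L(M2).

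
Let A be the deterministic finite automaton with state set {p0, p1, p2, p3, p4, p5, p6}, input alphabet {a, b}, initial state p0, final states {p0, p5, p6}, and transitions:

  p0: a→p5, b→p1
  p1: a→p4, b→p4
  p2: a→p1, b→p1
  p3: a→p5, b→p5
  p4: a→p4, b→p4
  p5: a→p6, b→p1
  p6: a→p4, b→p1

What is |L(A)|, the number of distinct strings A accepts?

The useful subgraph on states {p0, p5, p6} is acyclic, so L(A) is finite; the longest accepting path visits 3 useful states, giving maximum string length 2.
Counting accepting paths from p0 by length: 1 of length 0, 1 of length 1, 1 of length 2. Total 3.

3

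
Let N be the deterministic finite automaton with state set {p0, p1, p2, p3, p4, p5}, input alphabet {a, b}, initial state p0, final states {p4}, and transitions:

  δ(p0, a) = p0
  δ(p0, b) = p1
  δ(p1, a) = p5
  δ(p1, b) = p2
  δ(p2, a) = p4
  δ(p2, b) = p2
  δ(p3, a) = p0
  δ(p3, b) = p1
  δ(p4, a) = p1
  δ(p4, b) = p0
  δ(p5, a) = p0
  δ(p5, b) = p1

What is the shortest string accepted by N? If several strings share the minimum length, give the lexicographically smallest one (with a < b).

A breadth-first search from p0 reaches an accepting state first via the path p0 → p1 → p2 → p4 on input bba.
No string of length < 3 is accepted (BFS exhausts all shorter strings without reaching an accepting state), and bba is the lexicographically least accepting string of length 3.

bba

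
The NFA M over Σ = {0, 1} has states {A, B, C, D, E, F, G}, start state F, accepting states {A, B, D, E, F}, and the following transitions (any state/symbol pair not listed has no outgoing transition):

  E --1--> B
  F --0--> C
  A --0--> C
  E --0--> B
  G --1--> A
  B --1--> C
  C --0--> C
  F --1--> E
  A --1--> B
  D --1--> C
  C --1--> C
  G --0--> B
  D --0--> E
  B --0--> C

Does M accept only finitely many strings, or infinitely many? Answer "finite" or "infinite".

finite

The useful states (reachable from F and able to reach an accepting state) are {B, E, F}.
Restricted to these states the transition graph has no cycle, so every accepting path has bounded length and L is finite.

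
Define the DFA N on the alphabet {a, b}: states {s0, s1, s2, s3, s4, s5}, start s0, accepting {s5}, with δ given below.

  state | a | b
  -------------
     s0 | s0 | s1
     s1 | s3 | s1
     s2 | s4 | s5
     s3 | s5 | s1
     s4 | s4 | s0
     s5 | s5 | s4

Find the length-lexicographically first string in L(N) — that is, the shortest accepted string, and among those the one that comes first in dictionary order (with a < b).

baa

A breadth-first search from s0 reaches an accepting state first via the path s0 → s1 → s3 → s5 on input baa.
No string of length < 3 is accepted (BFS exhausts all shorter strings without reaching an accepting state), and baa is the lexicographically least accepting string of length 3.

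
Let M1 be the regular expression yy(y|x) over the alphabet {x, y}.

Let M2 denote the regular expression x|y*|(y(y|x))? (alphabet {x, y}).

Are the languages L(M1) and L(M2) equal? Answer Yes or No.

No

The string yyx is accepted by M1 but rejected by M2.
So L(M1) ≠ L(M2).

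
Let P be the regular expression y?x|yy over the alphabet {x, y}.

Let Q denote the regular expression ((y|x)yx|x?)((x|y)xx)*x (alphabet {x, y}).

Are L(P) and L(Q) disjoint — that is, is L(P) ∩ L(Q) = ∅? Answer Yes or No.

The string x is accepted by both P and Q.
Hence L(P) ∩ L(Q) ≠ ∅.

No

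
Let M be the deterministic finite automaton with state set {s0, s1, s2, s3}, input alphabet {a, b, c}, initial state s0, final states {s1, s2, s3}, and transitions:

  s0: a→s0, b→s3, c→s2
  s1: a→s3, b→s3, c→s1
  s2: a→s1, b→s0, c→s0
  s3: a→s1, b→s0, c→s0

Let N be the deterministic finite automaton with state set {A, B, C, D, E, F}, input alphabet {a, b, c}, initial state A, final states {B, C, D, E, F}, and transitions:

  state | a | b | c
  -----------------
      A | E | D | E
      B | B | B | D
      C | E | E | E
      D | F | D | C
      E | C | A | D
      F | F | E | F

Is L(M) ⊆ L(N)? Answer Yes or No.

The string ab is in L(M) but not in L(N).
So L(M) ⊄ L(N).

No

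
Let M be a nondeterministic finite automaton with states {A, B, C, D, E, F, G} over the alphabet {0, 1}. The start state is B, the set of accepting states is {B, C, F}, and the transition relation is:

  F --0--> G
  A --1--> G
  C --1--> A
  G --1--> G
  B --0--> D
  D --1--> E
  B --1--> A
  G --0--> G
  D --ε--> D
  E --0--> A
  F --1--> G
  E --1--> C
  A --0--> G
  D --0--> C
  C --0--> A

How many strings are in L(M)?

3

The useful subgraph on states {B, C, D, E} is acyclic, so L(M) is finite; the longest accepting path visits 4 useful states, giving maximum string length 3.
Counting accepting paths from B by length: 1 of length 0, 1 of length 2, 1 of length 3. Total 3.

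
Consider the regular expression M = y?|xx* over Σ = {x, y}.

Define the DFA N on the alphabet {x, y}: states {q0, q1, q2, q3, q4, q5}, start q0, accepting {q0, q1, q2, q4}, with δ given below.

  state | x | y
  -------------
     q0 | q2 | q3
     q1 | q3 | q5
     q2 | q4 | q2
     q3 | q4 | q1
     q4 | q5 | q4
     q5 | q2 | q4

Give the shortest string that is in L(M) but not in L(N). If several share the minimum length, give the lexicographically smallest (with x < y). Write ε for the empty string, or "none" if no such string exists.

The string y is accepted by M but not by N.
No shorter string lies in the difference, and y is the lexicographically first length-1 string in L(M) \ L(N).

y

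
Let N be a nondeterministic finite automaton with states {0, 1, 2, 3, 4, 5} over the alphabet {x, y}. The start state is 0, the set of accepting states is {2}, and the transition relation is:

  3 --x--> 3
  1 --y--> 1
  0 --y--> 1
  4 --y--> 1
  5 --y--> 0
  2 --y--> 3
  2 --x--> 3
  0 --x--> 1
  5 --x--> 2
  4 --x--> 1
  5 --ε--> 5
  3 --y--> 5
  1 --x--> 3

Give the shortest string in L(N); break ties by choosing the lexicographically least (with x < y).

A breadth-first search from 0 reaches an accepting state first via the path 0 → 1 → 3 → 5 → 2 on input xxyx.
No string of length < 4 is accepted (BFS exhausts all shorter strings without reaching an accepting state), and xxyx is the lexicographically least accepting string of length 4.

xxyx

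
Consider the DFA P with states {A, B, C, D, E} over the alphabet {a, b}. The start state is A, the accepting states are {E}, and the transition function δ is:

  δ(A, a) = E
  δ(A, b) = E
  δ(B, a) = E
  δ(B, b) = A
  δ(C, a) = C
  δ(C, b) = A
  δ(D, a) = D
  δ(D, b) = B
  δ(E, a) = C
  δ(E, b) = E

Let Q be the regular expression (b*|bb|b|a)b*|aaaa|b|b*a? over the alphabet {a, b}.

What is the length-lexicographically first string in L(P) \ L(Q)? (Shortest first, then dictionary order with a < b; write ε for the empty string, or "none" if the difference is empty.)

The string aaba is accepted by P but not by Q.
No shorter string lies in the difference, and aaba is the lexicographically first length-4 string in L(P) \ L(Q).

aaba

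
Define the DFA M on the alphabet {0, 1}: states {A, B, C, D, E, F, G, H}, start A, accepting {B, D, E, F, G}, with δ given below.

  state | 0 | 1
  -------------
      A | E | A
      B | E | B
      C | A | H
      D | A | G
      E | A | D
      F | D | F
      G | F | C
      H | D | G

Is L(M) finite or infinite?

infinite

State A is reachable from the start and can reach an accepting state, and it lies on the cycle A → A.
Traversing that cycle any number of times yields accepted strings of unbounded length, so the language is infinite.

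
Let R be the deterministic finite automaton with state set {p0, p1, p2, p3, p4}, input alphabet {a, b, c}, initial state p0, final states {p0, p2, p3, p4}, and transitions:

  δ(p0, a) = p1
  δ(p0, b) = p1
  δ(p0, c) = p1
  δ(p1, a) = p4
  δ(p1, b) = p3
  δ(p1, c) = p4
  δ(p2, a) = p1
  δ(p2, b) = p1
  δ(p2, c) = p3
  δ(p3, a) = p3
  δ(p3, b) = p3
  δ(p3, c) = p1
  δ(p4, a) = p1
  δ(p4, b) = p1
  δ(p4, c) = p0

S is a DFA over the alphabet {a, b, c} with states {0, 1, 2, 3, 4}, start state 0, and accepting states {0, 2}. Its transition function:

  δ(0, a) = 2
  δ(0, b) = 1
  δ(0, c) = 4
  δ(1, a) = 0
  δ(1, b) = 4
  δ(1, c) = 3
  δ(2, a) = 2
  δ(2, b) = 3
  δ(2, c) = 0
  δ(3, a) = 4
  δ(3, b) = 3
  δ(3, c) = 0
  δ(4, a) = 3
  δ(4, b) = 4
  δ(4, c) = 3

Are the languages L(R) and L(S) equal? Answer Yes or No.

The string ab is accepted by R but rejected by S.
So L(R) ≠ L(S).

No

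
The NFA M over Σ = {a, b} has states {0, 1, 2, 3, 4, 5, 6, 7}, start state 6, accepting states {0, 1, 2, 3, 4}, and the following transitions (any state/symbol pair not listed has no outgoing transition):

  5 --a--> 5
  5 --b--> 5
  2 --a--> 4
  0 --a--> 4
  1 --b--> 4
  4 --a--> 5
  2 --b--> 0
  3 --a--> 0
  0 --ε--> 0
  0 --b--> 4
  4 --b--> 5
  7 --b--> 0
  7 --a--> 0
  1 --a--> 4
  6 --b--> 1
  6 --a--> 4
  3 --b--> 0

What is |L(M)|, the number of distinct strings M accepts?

4

The useful subgraph on states {1, 4, 6} is acyclic, so L(M) is finite; the longest accepting path visits 3 useful states, giving maximum string length 2.
Counting accepting paths from 6 by length: 2 of length 1, 2 of length 2. Total 4.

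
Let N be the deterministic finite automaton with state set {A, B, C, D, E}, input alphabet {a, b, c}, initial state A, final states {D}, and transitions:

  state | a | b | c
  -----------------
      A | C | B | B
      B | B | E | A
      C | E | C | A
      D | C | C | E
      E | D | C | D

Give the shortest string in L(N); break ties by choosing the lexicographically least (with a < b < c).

A breadth-first search from A reaches an accepting state first via the path A → C → E → D on input aaa.
No string of length < 3 is accepted (BFS exhausts all shorter strings without reaching an accepting state), and aaa is the lexicographically least accepting string of length 3.

aaa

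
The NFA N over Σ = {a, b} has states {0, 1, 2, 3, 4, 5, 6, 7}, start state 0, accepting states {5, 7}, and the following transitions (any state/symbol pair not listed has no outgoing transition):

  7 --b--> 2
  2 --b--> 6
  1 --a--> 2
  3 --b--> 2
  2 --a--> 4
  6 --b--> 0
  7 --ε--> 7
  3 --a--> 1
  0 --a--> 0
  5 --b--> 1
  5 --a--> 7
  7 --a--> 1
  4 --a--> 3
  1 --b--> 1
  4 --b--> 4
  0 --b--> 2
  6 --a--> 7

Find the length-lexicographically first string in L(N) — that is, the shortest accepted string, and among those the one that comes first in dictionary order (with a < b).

bba

A breadth-first search from 0 reaches an accepting state first via the path 0 → 2 → 6 → 7 on input bba.
No string of length < 3 is accepted (BFS exhausts all shorter strings without reaching an accepting state), and bba is the lexicographically least accepting string of length 3.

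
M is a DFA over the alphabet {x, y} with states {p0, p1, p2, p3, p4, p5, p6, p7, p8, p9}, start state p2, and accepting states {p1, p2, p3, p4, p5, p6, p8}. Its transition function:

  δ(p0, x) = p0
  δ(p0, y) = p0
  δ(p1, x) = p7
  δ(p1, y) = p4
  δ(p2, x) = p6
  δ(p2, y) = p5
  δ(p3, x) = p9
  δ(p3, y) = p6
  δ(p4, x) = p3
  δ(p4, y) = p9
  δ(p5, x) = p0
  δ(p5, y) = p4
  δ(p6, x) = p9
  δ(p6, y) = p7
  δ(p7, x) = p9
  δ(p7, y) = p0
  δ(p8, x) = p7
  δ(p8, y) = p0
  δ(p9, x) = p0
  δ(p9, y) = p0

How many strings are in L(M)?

The useful subgraph on states {p2, p3, p4, p5, p6} is acyclic, so L(M) is finite; the longest accepting path visits 5 useful states, giving maximum string length 4.
Counting accepting paths from p2 by length: 1 of length 0, 2 of length 1, 1 of length 2, 1 of length 3, 1 of length 4. Total 6.

6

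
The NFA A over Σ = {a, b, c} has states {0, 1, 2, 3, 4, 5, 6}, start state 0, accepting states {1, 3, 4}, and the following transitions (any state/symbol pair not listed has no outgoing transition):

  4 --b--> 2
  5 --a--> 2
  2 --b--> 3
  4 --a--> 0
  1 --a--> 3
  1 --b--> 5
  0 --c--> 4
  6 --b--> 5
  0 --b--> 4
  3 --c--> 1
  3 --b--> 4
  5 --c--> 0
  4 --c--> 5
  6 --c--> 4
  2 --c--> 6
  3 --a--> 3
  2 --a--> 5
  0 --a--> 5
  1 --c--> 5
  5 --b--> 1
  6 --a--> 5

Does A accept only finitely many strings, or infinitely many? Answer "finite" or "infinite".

State 0 is reachable from the start and can reach an accepting state, and it lies on the cycle 0 → 4 → 0.
Traversing that cycle any number of times yields accepted strings of unbounded length, so the language is infinite.

infinite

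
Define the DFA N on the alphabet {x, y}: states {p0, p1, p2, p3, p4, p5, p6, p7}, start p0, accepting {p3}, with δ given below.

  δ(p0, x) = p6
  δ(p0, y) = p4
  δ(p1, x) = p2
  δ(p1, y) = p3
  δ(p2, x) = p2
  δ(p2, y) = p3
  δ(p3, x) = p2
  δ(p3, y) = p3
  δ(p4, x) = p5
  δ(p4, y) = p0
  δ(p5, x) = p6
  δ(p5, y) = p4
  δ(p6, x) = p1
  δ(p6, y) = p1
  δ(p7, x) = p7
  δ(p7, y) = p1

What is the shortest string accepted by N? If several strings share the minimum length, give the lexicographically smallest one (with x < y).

A breadth-first search from p0 reaches an accepting state first via the path p0 → p6 → p1 → p3 on input xxy.
No string of length < 3 is accepted (BFS exhausts all shorter strings without reaching an accepting state), and xxy is the lexicographically least accepting string of length 3.

xxy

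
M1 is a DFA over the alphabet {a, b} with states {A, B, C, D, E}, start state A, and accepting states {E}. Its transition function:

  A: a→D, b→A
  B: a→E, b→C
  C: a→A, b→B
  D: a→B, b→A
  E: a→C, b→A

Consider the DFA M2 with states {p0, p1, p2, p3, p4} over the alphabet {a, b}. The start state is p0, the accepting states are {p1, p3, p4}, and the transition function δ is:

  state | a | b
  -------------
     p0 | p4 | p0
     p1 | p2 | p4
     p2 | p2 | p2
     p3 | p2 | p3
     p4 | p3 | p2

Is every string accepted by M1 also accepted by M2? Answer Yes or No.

No

The string aaa is in L(M1) but not in L(M2).
So L(M1) ⊄ L(M2).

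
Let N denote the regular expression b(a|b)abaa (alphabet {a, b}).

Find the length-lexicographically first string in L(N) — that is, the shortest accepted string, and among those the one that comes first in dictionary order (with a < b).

By inspection of the expression, no string of length less than 6 matches, and baabaa is the lexicographically first match of length 6.

baabaa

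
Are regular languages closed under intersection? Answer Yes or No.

Run DFAs for L₁ and L₂ in parallel: the product automaton with state set Q₁ × Q₂, start (q₁, q₂) and accepting set F₁ × F₂ recognises L₁ ∩ L₂.
So the regular languages are closed under intersection.

Yes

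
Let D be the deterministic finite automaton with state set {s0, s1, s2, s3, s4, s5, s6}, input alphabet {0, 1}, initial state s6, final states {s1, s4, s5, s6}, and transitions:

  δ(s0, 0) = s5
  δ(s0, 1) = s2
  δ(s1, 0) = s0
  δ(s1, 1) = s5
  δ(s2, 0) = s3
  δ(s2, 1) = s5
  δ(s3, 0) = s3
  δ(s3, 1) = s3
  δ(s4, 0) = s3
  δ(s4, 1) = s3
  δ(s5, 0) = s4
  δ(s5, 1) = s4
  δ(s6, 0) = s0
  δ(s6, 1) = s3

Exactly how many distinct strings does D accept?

7

The useful subgraph on states {s0, s2, s4, s5, s6} is acyclic, so L(D) is finite; the longest accepting path visits 5 useful states, giving maximum string length 4.
Counting accepting paths from s6 by length: 1 of length 0, 1 of length 2, 3 of length 3, 2 of length 4. Total 7.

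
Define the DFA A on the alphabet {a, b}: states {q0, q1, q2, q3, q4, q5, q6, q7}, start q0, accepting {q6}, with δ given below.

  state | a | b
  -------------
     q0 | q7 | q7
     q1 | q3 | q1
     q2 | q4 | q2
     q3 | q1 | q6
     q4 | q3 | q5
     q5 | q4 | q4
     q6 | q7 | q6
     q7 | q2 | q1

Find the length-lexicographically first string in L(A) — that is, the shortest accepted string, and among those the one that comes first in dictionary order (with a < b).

A breadth-first search from q0 reaches an accepting state first via the path q0 → q7 → q1 → q3 → q6 on input abab.
No string of length < 4 is accepted (BFS exhausts all shorter strings without reaching an accepting state), and abab is the lexicographically least accepting string of length 4.

abab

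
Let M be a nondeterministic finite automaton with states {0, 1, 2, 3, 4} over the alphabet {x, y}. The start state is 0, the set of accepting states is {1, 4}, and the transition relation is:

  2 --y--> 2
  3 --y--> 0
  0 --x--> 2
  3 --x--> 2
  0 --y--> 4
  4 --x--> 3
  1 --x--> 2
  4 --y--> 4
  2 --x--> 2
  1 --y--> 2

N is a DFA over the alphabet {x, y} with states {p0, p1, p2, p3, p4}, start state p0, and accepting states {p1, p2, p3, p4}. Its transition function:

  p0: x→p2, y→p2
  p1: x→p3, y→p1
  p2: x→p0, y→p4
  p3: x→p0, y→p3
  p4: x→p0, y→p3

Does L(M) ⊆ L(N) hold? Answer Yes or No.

Exploring the product automaton M × N from the start pair (0, p0), following both machines on each input symbol, reaches 10 state pairs: (0, p0), (2, p2), (4, p2), (2, p0), (2, p4), (3, p0), (4, p4), (2, p3), (0, p2), (4, p3).
M accepts in {1, 4} and N accepts in {p1, p2, p3, p4}. The reachable pairs whose M-component is accepting are (4, p2), (4, p4), (4, p3); in each of them the N-component is accepting too, so the product for L(M) \ L(N) (M-component accepting, N-component rejecting) has no reachable accepting pair and the difference is empty.
Hence every string in L(M) is also in L(N).

Yes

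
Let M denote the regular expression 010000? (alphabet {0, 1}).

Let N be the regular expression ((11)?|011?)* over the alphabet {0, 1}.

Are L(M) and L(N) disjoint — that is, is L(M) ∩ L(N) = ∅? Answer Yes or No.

Converting the expression M to a DFA (subset construction, then merging equivalent states) gives the minimal DFA with states {m0, m1, m2, m3, m4, m5, m6, m7}, start state m0, accepting states {m6, m7} and transitions m0: 0→m1, 1→m2; m1: 0→m2, 1→m3; m2: 0→m2, 1→m2; m3: 0→m4, 1→m2; m4: 0→m5, 1→m2; m5: 0→m6, 1→m2; m6: 0→m7, 1→m2; m7: 0→m2, 1→m2.
Converting the expression N to a DFA (subset construction, then merging equivalent states) gives the minimal DFA with states {n0, n1, n2, n3, n4}, start state n0, accepting states {n0, n4} and transitions n0: 0→n1, 1→n2; n1: 0→n3, 1→n4; n2: 0→n3, 1→n0; n3: 0→n3, 1→n3; n4: 0→n1, 1→n4.
Exploring the product automaton M × N from the start pair (m0, n0), following both machines on each input symbol, reaches 12 state pairs: (m0, n0), (m1, n1), (m2, n2), (m2, n3), (m3, n4), (m2, n0), (m4, n1), (m2, n4), (m2, n1), (m5, n3), (m6, n3), (m7, n3).
M accepts in {m6, m7} and N accepts in {n0, n4}; no reachable pair has both components accepting, so no string drives both machines to acceptance simultaneously and L(M) ∩ L(N) = ∅.
So no string is accepted by both, and the intersection is empty.

Yes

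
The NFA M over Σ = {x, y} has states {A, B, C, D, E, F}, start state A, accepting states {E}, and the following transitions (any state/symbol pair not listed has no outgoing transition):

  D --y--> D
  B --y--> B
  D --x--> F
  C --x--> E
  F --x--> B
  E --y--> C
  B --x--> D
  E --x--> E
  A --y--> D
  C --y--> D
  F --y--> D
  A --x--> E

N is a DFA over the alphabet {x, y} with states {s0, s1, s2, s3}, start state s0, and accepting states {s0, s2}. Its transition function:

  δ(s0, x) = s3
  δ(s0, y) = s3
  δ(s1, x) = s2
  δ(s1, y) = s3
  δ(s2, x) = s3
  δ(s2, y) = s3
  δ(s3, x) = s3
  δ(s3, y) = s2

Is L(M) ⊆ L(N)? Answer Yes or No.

No

The string x is in L(M) but not in L(N).
So L(M) ⊄ L(N).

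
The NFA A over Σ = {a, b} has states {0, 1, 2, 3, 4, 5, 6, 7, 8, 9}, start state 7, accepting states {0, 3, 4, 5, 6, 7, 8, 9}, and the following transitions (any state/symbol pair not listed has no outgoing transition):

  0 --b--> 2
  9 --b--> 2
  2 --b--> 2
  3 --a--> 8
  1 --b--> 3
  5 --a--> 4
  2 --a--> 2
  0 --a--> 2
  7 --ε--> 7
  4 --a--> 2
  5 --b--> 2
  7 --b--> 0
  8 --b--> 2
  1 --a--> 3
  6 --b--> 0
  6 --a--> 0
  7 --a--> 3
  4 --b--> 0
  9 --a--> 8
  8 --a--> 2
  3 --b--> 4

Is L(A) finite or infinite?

The useful states (reachable from 7 and able to reach an accepting state) are {0, 3, 4, 7, 8}.
Restricted to these states the transition graph has no cycle, so every accepting path has bounded length and L is finite.

finite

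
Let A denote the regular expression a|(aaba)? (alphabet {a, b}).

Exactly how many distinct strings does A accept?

3

The expression has no Kleene star, so L(A) is finite. Expanding the alternatives gives {ε, a, aaba}.
That is 1 of length 0, 1 of length 1, 1 of length 4: 3 strings in all.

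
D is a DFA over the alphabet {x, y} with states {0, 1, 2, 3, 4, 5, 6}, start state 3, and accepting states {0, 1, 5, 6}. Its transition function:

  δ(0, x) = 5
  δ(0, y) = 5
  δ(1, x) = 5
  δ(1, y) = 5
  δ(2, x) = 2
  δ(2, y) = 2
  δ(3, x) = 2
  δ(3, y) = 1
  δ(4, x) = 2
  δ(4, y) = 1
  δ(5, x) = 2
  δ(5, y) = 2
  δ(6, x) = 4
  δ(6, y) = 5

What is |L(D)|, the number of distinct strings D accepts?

The useful subgraph on states {1, 3, 5} is acyclic, so L(D) is finite; the longest accepting path visits 3 useful states, giving maximum string length 2.
Counting accepting paths from 3 by length: 1 of length 1, 2 of length 2. Total 3.

3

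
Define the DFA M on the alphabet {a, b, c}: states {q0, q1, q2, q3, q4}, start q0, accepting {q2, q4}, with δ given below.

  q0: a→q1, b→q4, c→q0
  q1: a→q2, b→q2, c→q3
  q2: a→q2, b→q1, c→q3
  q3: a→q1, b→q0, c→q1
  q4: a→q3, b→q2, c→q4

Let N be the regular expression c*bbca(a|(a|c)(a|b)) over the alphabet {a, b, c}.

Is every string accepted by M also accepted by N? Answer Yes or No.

The string b is in L(M) but not in L(N).
So L(M) ⊄ L(N).

No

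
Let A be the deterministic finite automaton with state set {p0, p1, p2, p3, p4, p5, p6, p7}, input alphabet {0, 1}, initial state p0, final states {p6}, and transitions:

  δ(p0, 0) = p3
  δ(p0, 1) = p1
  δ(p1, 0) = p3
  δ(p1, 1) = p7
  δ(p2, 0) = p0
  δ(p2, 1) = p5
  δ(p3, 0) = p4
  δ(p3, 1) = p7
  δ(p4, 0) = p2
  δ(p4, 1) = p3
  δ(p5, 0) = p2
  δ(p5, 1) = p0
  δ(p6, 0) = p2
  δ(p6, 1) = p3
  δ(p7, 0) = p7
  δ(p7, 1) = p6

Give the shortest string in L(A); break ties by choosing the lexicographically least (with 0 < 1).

011

A breadth-first search from p0 reaches an accepting state first via the path p0 → p3 → p7 → p6 on input 011.
No string of length < 3 is accepted (BFS exhausts all shorter strings without reaching an accepting state), and 011 is the lexicographically least accepting string of length 3.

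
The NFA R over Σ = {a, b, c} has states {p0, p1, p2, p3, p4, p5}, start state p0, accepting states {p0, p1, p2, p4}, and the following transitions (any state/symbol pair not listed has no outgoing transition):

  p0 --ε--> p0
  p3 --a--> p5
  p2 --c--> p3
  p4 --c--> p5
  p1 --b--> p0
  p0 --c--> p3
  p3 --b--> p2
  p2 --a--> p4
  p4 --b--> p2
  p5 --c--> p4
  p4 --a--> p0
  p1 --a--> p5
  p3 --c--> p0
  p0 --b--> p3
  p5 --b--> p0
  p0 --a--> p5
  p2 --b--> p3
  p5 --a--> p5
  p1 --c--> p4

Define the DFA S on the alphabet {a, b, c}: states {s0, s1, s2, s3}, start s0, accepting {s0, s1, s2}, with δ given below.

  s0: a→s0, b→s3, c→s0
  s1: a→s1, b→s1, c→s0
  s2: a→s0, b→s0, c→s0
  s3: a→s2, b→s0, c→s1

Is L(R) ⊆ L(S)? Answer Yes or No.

No

The string ab is in L(R) but not in L(S).
So L(R) ⊄ L(S).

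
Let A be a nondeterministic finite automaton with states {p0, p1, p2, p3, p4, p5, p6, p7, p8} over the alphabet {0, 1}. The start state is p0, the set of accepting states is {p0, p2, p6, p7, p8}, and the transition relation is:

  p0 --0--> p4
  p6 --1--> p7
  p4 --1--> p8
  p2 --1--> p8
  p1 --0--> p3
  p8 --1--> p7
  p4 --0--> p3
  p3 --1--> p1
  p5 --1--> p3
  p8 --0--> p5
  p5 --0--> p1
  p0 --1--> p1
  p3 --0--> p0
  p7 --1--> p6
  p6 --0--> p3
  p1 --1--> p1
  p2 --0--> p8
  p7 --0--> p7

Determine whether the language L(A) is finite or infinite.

State p1 is reachable from the start and can reach an accepting state, and it lies on the cycle p1 → p1.
Traversing that cycle any number of times yields accepted strings of unbounded length, so the language is infinite.

infinite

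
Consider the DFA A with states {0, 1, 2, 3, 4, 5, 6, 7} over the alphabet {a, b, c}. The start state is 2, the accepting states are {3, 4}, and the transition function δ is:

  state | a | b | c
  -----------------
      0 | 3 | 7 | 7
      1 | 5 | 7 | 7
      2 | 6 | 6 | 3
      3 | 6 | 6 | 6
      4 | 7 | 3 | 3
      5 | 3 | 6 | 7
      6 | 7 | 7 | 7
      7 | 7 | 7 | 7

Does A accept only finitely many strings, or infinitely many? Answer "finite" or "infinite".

finite

The useful states (reachable from 2 and able to reach an accepting state) are {2, 3}.
Restricted to these states the transition graph has no cycle, so every accepting path has bounded length and L is finite.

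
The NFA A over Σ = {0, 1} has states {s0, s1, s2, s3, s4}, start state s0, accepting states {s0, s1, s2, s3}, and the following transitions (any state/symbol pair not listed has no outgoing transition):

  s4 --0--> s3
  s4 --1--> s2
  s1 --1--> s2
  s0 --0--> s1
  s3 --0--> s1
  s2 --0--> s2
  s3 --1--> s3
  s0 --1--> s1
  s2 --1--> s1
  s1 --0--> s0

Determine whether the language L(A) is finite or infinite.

infinite

State s0 is reachable from the start and can reach an accepting state, and it lies on the cycle s0 → s1 → s0.
Traversing that cycle any number of times yields accepted strings of unbounded length, so the language is infinite.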